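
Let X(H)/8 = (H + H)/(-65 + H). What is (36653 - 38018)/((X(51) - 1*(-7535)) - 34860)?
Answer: 9555/191683 ≈ 0.049848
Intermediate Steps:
X(H) = 16*H/(-65 + H) (X(H) = 8*((H + H)/(-65 + H)) = 8*((2*H)/(-65 + H)) = 8*(2*H/(-65 + H)) = 16*H/(-65 + H))
(36653 - 38018)/((X(51) - 1*(-7535)) - 34860) = (36653 - 38018)/((16*51/(-65 + 51) - 1*(-7535)) - 34860) = -1365/((16*51/(-14) + 7535) - 34860) = -1365/((16*51*(-1/14) + 7535) - 34860) = -1365/((-408/7 + 7535) - 34860) = -1365/(52337/7 - 34860) = -1365/(-191683/7) = -1365*(-7/191683) = 9555/191683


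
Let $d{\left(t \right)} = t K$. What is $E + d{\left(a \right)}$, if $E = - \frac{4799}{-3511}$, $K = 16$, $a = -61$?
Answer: $- \frac{3421937}{3511} \approx -974.63$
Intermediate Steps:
$d{\left(t \right)} = 16 t$ ($d{\left(t \right)} = t 16 = 16 t$)
$E = \frac{4799}{3511}$ ($E = \left(-4799\right) \left(- \frac{1}{3511}\right) = \frac{4799}{3511} \approx 1.3668$)
$E + d{\left(a \right)} = \frac{4799}{3511} + 16 \left(-61\right) = \frac{4799}{3511} - 976 = - \frac{3421937}{3511}$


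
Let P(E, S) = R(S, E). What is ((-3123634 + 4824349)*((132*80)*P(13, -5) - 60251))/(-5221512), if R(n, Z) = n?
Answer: 64089177155/1740504 ≈ 36822.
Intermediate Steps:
P(E, S) = S
((-3123634 + 4824349)*((132*80)*P(13, -5) - 60251))/(-5221512) = ((-3123634 + 4824349)*((132*80)*(-5) - 60251))/(-5221512) = (1700715*(10560*(-5) - 60251))*(-1/5221512) = (1700715*(-52800 - 60251))*(-1/5221512) = (1700715*(-113051))*(-1/5221512) = -192267531465*(-1/5221512) = 64089177155/1740504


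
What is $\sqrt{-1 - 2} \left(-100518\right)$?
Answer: $- 100518 i \sqrt{3} \approx - 1.741 \cdot 10^{5} i$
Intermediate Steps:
$\sqrt{-1 - 2} \left(-100518\right) = \sqrt{-3} \left(-100518\right) = i \sqrt{3} \left(-100518\right) = - 100518 i \sqrt{3}$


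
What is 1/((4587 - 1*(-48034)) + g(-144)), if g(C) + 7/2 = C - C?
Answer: 2/105235 ≈ 1.9005e-5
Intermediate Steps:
g(C) = -7/2 (g(C) = -7/2 + (C - C) = -7/2 + 0 = -7/2)
1/((4587 - 1*(-48034)) + g(-144)) = 1/((4587 - 1*(-48034)) - 7/2) = 1/((4587 + 48034) - 7/2) = 1/(52621 - 7/2) = 1/(105235/2) = 2/105235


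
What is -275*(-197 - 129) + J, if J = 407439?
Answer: 497089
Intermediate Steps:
-275*(-197 - 129) + J = -275*(-197 - 129) + 407439 = -275*(-326) + 407439 = 89650 + 407439 = 497089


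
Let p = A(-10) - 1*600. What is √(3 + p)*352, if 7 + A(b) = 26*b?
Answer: 4224*I*√6 ≈ 10347.0*I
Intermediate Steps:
A(b) = -7 + 26*b
p = -867 (p = (-7 + 26*(-10)) - 1*600 = (-7 - 260) - 600 = -267 - 600 = -867)
√(3 + p)*352 = √(3 - 867)*352 = √(-864)*352 = (12*I*√6)*352 = 4224*I*√6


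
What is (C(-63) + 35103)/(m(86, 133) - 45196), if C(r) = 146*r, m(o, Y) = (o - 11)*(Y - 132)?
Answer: -25905/45121 ≈ -0.57412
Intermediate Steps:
m(o, Y) = (-132 + Y)*(-11 + o) (m(o, Y) = (-11 + o)*(-132 + Y) = (-132 + Y)*(-11 + o))
(C(-63) + 35103)/(m(86, 133) - 45196) = (146*(-63) + 35103)/((1452 - 132*86 - 11*133 + 133*86) - 45196) = (-9198 + 35103)/((1452 - 11352 - 1463 + 11438) - 45196) = 25905/(75 - 45196) = 25905/(-45121) = 25905*(-1/45121) = -25905/45121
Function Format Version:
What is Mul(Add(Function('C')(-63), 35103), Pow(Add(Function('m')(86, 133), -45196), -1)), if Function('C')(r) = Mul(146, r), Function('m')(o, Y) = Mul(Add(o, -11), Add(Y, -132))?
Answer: Rational(-25905, 45121) ≈ -0.57412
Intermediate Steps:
Function('m')(o, Y) = Mul(Add(-132, Y), Add(-11, o)) (Function('m')(o, Y) = Mul(Add(-11, o), Add(-132, Y)) = Mul(Add(-132, Y), Add(-11, o)))
Mul(Add(Function('C')(-63), 35103), Pow(Add(Function('m')(86, 133), -45196), -1)) = Mul(Add(Mul(146, -63), 35103), Pow(Add(Add(1452, Mul(-132, 86), Mul(-11, 133), Mul(133, 86)), -45196), -1)) = Mul(Add(-9198, 35103), Pow(Add(Add(1452, -11352, -1463, 11438), -45196), -1)) = Mul(25905, Pow(Add(75, -45196), -1)) = Mul(25905, Pow(-45121, -1)) = Mul(25905, Rational(-1, 45121)) = Rational(-25905, 45121)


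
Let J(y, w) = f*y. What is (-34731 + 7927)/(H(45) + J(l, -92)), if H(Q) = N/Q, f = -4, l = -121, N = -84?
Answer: -100515/1808 ≈ -55.595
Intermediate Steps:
J(y, w) = -4*y
H(Q) = -84/Q
(-34731 + 7927)/(H(45) + J(l, -92)) = (-34731 + 7927)/(-84/45 - 4*(-121)) = -26804/(-84*1/45 + 484) = -26804/(-28/15 + 484) = -26804/7232/15 = -26804*15/7232 = -100515/1808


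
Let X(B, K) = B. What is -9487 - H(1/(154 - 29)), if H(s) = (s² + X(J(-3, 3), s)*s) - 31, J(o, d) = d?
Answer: -147750376/15625 ≈ -9456.0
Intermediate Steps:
H(s) = -31 + s² + 3*s (H(s) = (s² + 3*s) - 31 = -31 + s² + 3*s)
-9487 - H(1/(154 - 29)) = -9487 - (-31 + (1/(154 - 29))² + 3/(154 - 29)) = -9487 - (-31 + (1/125)² + 3/125) = -9487 - (-31 + (1/125)² + 3*(1/125)) = -9487 - (-31 + 1/15625 + 3/125) = -9487 - 1*(-483999/15625) = -9487 + 483999/15625 = -147750376/15625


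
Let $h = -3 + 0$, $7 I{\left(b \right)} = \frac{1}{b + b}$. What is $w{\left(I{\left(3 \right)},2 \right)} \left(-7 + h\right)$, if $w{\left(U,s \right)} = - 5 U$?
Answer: $\frac{25}{21} \approx 1.1905$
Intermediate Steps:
$I{\left(b \right)} = \frac{1}{14 b}$ ($I{\left(b \right)} = \frac{1}{7 \left(b + b\right)} = \frac{1}{7 \cdot 2 b} = \frac{\frac{1}{2} \frac{1}{b}}{7} = \frac{1}{14 b}$)
$h = -3$
$w{\left(I{\left(3 \right)},2 \right)} \left(-7 + h\right) = - 5 \frac{1}{14 \cdot 3} \left(-7 - 3\right) = - 5 \cdot \frac{1}{14} \cdot \frac{1}{3} \left(-10\right) = \left(-5\right) \frac{1}{42} \left(-10\right) = \left(- \frac{5}{42}\right) \left(-10\right) = \frac{25}{21}$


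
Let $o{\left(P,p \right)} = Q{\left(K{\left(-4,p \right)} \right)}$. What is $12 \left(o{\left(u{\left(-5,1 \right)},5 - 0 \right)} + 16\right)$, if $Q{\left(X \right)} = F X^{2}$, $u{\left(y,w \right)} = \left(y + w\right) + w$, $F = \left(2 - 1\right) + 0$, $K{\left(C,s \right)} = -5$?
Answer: $492$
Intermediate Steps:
$F = 1$ ($F = 1 + 0 = 1$)
$u{\left(y,w \right)} = y + 2 w$ ($u{\left(y,w \right)} = \left(w + y\right) + w = y + 2 w$)
$Q{\left(X \right)} = X^{2}$ ($Q{\left(X \right)} = 1 X^{2} = X^{2}$)
$o{\left(P,p \right)} = 25$ ($o{\left(P,p \right)} = \left(-5\right)^{2} = 25$)
$12 \left(o{\left(u{\left(-5,1 \right)},5 - 0 \right)} + 16\right) = 12 \left(25 + 16\right) = 12 \cdot 41 = 492$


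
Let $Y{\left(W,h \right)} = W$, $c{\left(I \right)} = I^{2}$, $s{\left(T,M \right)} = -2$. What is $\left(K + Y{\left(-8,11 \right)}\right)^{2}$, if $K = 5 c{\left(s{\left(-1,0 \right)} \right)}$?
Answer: $144$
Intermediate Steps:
$K = 20$ ($K = 5 \left(-2\right)^{2} = 5 \cdot 4 = 20$)
$\left(K + Y{\left(-8,11 \right)}\right)^{2} = \left(20 - 8\right)^{2} = 12^{2} = 144$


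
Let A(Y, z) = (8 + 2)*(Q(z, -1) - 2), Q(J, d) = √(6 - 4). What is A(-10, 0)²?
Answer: 600 - 400*√2 ≈ 34.315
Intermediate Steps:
Q(J, d) = √2
A(Y, z) = -20 + 10*√2 (A(Y, z) = (8 + 2)*(√2 - 2) = 10*(-2 + √2) = -20 + 10*√2)
A(-10, 0)² = (-20 + 10*√2)²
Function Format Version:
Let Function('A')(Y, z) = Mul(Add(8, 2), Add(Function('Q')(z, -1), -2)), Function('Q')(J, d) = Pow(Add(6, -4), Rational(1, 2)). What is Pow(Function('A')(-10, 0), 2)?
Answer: Add(600, Mul(-400, Pow(2, Rational(1, 2)))) ≈ 34.315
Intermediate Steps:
Function('Q')(J, d) = Pow(2, Rational(1, 2))
Function('A')(Y, z) = Add(-20, Mul(10, Pow(2, Rational(1, 2)))) (Function('A')(Y, z) = Mul(Add(8, 2), Add(Pow(2, Rational(1, 2)), -2)) = Mul(10, Add(-2, Pow(2, Rational(1, 2)))) = Add(-20, Mul(10, Pow(2, Rational(1, 2)))))
Pow(Function('A')(-10, 0), 2) = Pow(Add(-20, Mul(10, Pow(2, Rational(1, 2)))), 2)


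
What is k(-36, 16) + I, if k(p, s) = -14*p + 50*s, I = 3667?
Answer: 4971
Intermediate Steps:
k(-36, 16) + I = (-14*(-36) + 50*16) + 3667 = (504 + 800) + 3667 = 1304 + 3667 = 4971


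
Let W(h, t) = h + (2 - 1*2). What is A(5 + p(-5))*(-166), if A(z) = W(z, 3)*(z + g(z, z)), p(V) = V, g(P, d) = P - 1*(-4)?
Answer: 0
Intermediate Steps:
g(P, d) = 4 + P (g(P, d) = P + 4 = 4 + P)
W(h, t) = h (W(h, t) = h + (2 - 2) = h + 0 = h)
A(z) = z*(4 + 2*z) (A(z) = z*(z + (4 + z)) = z*(4 + 2*z))
A(5 + p(-5))*(-166) = (2*(5 - 5)*(2 + (5 - 5)))*(-166) = (2*0*(2 + 0))*(-166) = (2*0*2)*(-166) = 0*(-166) = 0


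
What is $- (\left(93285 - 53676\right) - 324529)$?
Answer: $284920$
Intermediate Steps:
$- (\left(93285 - 53676\right) - 324529) = - (39609 - 324529) = \left(-1\right) \left(-284920\right) = 284920$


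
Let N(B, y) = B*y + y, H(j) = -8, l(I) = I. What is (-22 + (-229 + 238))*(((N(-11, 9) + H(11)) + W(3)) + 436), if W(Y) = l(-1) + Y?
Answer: -4420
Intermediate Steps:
N(B, y) = y + B*y
W(Y) = -1 + Y
(-22 + (-229 + 238))*(((N(-11, 9) + H(11)) + W(3)) + 436) = (-22 + (-229 + 238))*(((9*(1 - 11) - 8) + (-1 + 3)) + 436) = (-22 + 9)*(((9*(-10) - 8) + 2) + 436) = -13*(((-90 - 8) + 2) + 436) = -13*((-98 + 2) + 436) = -13*(-96 + 436) = -13*340 = -4420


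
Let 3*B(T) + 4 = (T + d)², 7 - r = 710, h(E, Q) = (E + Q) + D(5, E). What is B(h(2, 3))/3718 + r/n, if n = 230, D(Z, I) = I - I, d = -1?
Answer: -1306417/427570 ≈ -3.0554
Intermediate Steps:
D(Z, I) = 0
h(E, Q) = E + Q (h(E, Q) = (E + Q) + 0 = E + Q)
r = -703 (r = 7 - 1*710 = 7 - 710 = -703)
B(T) = -4/3 + (-1 + T)²/3 (B(T) = -4/3 + (T - 1)²/3 = -4/3 + (-1 + T)²/3)
B(h(2, 3))/3718 + r/n = (-4/3 + (-1 + (2 + 3))²/3)/3718 - 703/230 = (-4/3 + (-1 + 5)²/3)*(1/3718) - 703*1/230 = (-4/3 + (⅓)*4²)*(1/3718) - 703/230 = (-4/3 + (⅓)*16)*(1/3718) - 703/230 = (-4/3 + 16/3)*(1/3718) - 703/230 = 4*(1/3718) - 703/230 = 2/1859 - 703/230 = -1306417/427570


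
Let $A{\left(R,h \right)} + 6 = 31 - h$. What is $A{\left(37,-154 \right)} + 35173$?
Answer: $35352$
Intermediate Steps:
$A{\left(R,h \right)} = 25 - h$ ($A{\left(R,h \right)} = -6 - \left(-31 + h\right) = 25 - h$)
$A{\left(37,-154 \right)} + 35173 = \left(25 - -154\right) + 35173 = \left(25 + 154\right) + 35173 = 179 + 35173 = 35352$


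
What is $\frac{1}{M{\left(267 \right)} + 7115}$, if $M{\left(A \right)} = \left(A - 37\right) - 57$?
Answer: $\frac{1}{7288} \approx 0.00013721$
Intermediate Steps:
$M{\left(A \right)} = -94 + A$ ($M{\left(A \right)} = \left(-37 + A\right) - 57 = -94 + A$)
$\frac{1}{M{\left(267 \right)} + 7115} = \frac{1}{\left(-94 + 267\right) + 7115} = \frac{1}{173 + 7115} = \frac{1}{7288}$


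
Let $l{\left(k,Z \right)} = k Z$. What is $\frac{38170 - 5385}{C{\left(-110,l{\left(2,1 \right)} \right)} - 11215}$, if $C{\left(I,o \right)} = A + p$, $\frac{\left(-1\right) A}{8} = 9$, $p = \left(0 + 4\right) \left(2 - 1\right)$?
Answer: $- \frac{32785}{11283} \approx -2.9057$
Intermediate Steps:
$p = 4$ ($p = 4 \cdot 1 = 4$)
$A = -72$ ($A = \left(-8\right) 9 = -72$)
$l{\left(k,Z \right)} = Z k$
$C{\left(I,o \right)} = -68$ ($C{\left(I,o \right)} = -72 + 4 = -68$)
$\frac{38170 - 5385}{C{\left(-110,l{\left(2,1 \right)} \right)} - 11215} = \frac{38170 - 5385}{-68 - 11215} = \frac{32785}{-11283} = 32785 \left(- \frac{1}{11283}\right) = - \frac{32785}{11283}$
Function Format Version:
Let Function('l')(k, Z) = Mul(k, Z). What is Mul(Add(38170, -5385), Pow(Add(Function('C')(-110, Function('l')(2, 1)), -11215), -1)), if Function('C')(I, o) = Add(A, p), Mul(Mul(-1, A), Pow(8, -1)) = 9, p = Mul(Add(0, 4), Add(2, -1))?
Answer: Rational(-32785, 11283) ≈ -2.9057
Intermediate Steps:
p = 4 (p = Mul(4, 1) = 4)
A = -72 (A = Mul(-8, 9) = -72)
Function('l')(k, Z) = Mul(Z, k)
Function('C')(I, o) = -68 (Function('C')(I, o) = Add(-72, 4) = -68)
Mul(Add(38170, -5385), Pow(Add(Function('C')(-110, Function('l')(2, 1)), -11215), -1)) = Mul(Add(38170, -5385), Pow(Add(-68, -11215), -1)) = Mul(32785, Pow(-11283, -1)) = Mul(32785, Rational(-1, 11283)) = Rational(-32785, 11283)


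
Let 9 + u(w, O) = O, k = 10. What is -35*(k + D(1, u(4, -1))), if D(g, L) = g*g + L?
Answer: -35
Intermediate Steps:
u(w, O) = -9 + O
D(g, L) = L + g² (D(g, L) = g² + L = L + g²)
-35*(k + D(1, u(4, -1))) = -35*(10 + ((-9 - 1) + 1²)) = -35*(10 + (-10 + 1)) = -35*(10 - 9) = -35*1 = -35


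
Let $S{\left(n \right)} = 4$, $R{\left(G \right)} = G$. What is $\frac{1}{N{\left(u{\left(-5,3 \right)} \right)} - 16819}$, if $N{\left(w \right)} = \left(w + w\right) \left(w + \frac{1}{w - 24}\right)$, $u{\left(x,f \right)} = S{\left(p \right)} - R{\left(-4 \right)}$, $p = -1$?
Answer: $- \frac{1}{16692} \approx -5.9909 \cdot 10^{-5}$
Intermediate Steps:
$u{\left(x,f \right)} = 8$ ($u{\left(x,f \right)} = 4 - -4 = 4 + 4 = 8$)
$N{\left(w \right)} = 2 w \left(w + \frac{1}{-24 + w}\right)$
$\frac{1}{N{\left(u{\left(-5,3 \right)} \right)} - 16819} = \frac{1}{2 \cdot 8 \frac{1}{-24 + 8} \left(1 + 8^{2} - 192\right) - 16819} = \frac{1}{2 \cdot 8 \frac{1}{-16} \left(1 + 64 - 192\right) - 16819} = \frac{1}{2 \cdot 8 \left(- \frac{1}{16}\right) \left(-127\right) - 16819} = \frac{1}{127 - 16819} = \frac{1}{-16692} = - \frac{1}{16692}$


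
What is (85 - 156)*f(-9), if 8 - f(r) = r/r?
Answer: -497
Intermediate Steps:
f(r) = 7 (f(r) = 8 - r/r = 8 - 1*1 = 8 - 1 = 7)
(85 - 156)*f(-9) = (85 - 156)*7 = -71*7 = -497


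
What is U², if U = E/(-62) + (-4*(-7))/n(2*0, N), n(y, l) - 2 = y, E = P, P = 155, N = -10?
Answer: 529/4 ≈ 132.25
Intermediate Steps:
E = 155
n(y, l) = 2 + y
U = 23/2 (U = 155/(-62) + (-4*(-7))/(2 + 2*0) = 155*(-1/62) + 28/(2 + 0) = -5/2 + 28/2 = -5/2 + 28*(½) = -5/2 + 14 = 23/2 ≈ 11.500)
U² = (23/2)² = 529/4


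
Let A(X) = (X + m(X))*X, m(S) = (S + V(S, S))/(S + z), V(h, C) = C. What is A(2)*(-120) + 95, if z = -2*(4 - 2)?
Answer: 95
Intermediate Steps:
z = -4 (z = -2*2 = -4)
m(S) = 2*S/(-4 + S) (m(S) = (S + S)/(S - 4) = (2*S)/(-4 + S) = 2*S/(-4 + S))
A(X) = X*(X + 2*X/(-4 + X)) (A(X) = (X + 2*X/(-4 + X))*X = X*(X + 2*X/(-4 + X)))
A(2)*(-120) + 95 = (2²*(-2 + 2)/(-4 + 2))*(-120) + 95 = (4*0/(-2))*(-120) + 95 = (4*(-½)*0)*(-120) + 95 = 0*(-120) + 95 = 0 + 95 = 95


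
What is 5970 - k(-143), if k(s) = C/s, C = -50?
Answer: 853660/143 ≈ 5969.6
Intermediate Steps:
k(s) = -50/s
5970 - k(-143) = 5970 - (-50)/(-143) = 5970 - (-50)*(-1)/143 = 5970 - 1*50/143 = 5970 - 50/143 = 853660/143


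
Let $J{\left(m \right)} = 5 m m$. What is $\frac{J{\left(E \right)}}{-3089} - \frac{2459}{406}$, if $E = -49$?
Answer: $- \frac{12469881}{1254134} \approx -9.943$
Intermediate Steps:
$J{\left(m \right)} = 5 m^{2}$
$\frac{J{\left(E \right)}}{-3089} - \frac{2459}{406} = \frac{5 \left(-49\right)^{2}}{-3089} - \frac{2459}{406} = 5 \cdot 2401 \left(- \frac{1}{3089}\right) - \frac{2459}{406} = 12005 \left(- \frac{1}{3089}\right) - \frac{2459}{406} = - \frac{12005}{3089} - \frac{2459}{406} = - \frac{12469881}{1254134}$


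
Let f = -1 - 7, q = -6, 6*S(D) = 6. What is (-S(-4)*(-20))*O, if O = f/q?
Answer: 80/3 ≈ 26.667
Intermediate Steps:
S(D) = 1 (S(D) = (1/6)*6 = 1)
f = -8
O = 4/3 (O = -8/(-6) = -8*(-1/6) = 4/3 ≈ 1.3333)
(-S(-4)*(-20))*O = (-1*1*(-20))*(4/3) = -1*(-20)*(4/3) = 20*(4/3) = 80/3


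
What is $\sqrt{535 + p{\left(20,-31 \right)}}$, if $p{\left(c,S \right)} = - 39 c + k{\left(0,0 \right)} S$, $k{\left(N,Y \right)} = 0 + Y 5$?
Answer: $7 i \sqrt{5} \approx 15.652 i$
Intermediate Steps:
$k{\left(N,Y \right)} = 5 Y$ ($k{\left(N,Y \right)} = 0 + 5 Y = 5 Y$)
$p{\left(c,S \right)} = - 39 c$ ($p{\left(c,S \right)} = - 39 c + 5 \cdot 0 S = - 39 c + 0 S = - 39 c + 0 = - 39 c$)
$\sqrt{535 + p{\left(20,-31 \right)}} = \sqrt{535 - 780} = \sqrt{-245} = 7 i \sqrt{5}$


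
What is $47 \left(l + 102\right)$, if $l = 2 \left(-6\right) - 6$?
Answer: $3948$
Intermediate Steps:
$l = -18$ ($l = -12 - 6 = -18$)
$47 \left(l + 102\right) = 47 \left(-18 + 102\right) = 47 \cdot 84 = 3948$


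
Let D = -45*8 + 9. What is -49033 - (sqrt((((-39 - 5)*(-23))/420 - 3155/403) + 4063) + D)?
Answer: -48682 - sqrt(7265338624635)/42315 ≈ -48746.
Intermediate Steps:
D = -351 (D = -360 + 9 = -351)
-49033 - (sqrt((((-39 - 5)*(-23))/420 - 3155/403) + 4063) + D) = -49033 - (sqrt((((-39 - 5)*(-23))/420 - 3155/403) + 4063) - 351) = -49033 - (sqrt((-44*(-23)*(1/420) - 3155*1/403) + 4063) - 351) = -49033 - (sqrt((1012*(1/420) - 3155/403) + 4063) - 351) = -49033 - (sqrt((253/105 - 3155/403) + 4063) - 351) = -49033 - (sqrt(-229316/42315 + 4063) - 351) = -49033 - (sqrt(171696529/42315) - 351) = -49033 - (sqrt(7265338624635)/42315 - 351) = -49033 - (-351 + sqrt(7265338624635)/42315) = -49033 + (351 - sqrt(7265338624635)/42315) = -48682 - sqrt(7265338624635)/42315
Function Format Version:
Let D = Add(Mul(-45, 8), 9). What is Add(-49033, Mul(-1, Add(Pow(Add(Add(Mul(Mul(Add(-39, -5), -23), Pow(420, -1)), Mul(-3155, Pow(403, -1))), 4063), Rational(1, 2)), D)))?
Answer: Add(-48682, Mul(Rational(-1, 42315), Pow(7265338624635, Rational(1, 2)))) ≈ -48746.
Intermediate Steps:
D = -351 (D = Add(-360, 9) = -351)
Add(-49033, Mul(-1, Add(Pow(Add(Add(Mul(Mul(Add(-39, -5), -23), Pow(420, -1)), Mul(-3155, Pow(403, -1))), 4063), Rational(1, 2)), D))) = Add(-49033, Mul(-1, Add(Pow(Add(Add(Mul(Mul(Add(-39, -5), -23), Pow(420, -1)), Mul(-3155, Pow(403, -1))), 4063), Rational(1, 2)), -351))) = Add(-49033, Mul(-1, Add(Pow(Add(Add(Mul(Mul(-44, -23), Rational(1, 420)), Mul(-3155, Rational(1, 403))), 4063), Rational(1, 2)), -351))) = Add(-49033, Mul(-1, Add(Pow(Add(Add(Mul(1012, Rational(1, 420)), Rational(-3155, 403)), 4063), Rational(1, 2)), -351))) = Add(-49033, Mul(-1, Add(Pow(Add(Add(Rational(253, 105), Rational(-3155, 403)), 4063), Rational(1, 2)), -351))) = Add(-49033, Mul(-1, Add(Pow(Add(Rational(-229316, 42315), 4063), Rational(1, 2)), -351))) = Add(-49033, Mul(-1, Add(Pow(Rational(171696529, 42315), Rational(1, 2)), -351))) = Add(-49033, Mul(-1, Add(Mul(Rational(1, 42315), Pow(7265338624635, Rational(1, 2))), -351))) = Add(-49033, Mul(-1, Add(-351, Mul(Rational(1, 42315), Pow(7265338624635, Rational(1, 2)))))) = Add(-49033, Add(351, Mul(Rational(-1, 42315), Pow(7265338624635, Rational(1, 2))))) = Add(-48682, Mul(Rational(-1, 42315), Pow(7265338624635, Rational(1, 2))))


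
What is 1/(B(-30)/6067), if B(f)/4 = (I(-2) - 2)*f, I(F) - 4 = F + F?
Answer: 6067/240 ≈ 25.279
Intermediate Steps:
I(F) = 4 + 2*F (I(F) = 4 + (F + F) = 4 + 2*F)
B(f) = -8*f (B(f) = 4*(((4 + 2*(-2)) - 2)*f) = 4*(((4 - 4) - 2)*f) = 4*((0 - 2)*f) = 4*(-2*f) = -8*f)
1/(B(-30)/6067) = 1/(-8*(-30)/6067) = 1/(240*(1/6067)) = 1/(240/6067) = 6067/240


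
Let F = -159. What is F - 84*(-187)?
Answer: 15549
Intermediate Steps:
F - 84*(-187) = -159 - 84*(-187) = -159 + 15708 = 15549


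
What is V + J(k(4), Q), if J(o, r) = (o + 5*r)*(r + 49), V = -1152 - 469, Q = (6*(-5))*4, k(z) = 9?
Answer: 40340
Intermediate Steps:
Q = -120 (Q = -30*4 = -120)
V = -1621
J(o, r) = (49 + r)*(o + 5*r) (J(o, r) = (o + 5*r)*(49 + r) = (49 + r)*(o + 5*r))
V + J(k(4), Q) = -1621 + (5*(-120)² + 49*9 + 245*(-120) + 9*(-120)) = -1621 + (5*14400 + 441 - 29400 - 1080) = -1621 + (72000 + 441 - 29400 - 1080) = -1621 + 41961 = 40340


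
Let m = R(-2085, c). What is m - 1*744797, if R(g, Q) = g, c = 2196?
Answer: -746882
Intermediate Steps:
m = -2085
m - 1*744797 = -2085 - 1*744797 = -2085 - 744797 = -746882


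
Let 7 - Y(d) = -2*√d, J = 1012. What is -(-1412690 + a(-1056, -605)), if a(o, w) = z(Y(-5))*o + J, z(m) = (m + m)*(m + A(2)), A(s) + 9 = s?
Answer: 1369438 + 29568*I*√5 ≈ 1.3694e+6 + 66116.0*I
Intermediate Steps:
A(s) = -9 + s
Y(d) = 7 + 2*√d (Y(d) = 7 - (-2)*√d = 7 + 2*√d)
z(m) = 2*m*(-7 + m) (z(m) = (m + m)*(m + (-9 + 2)) = (2*m)*(m - 7) = (2*m)*(-7 + m) = 2*m*(-7 + m))
a(o, w) = 1012 + 4*I*o*√5*(7 + 2*I*√5) (a(o, w) = (2*(7 + 2*√(-5))*(-7 + (7 + 2*√(-5))))*o + 1012 = (2*(7 + 2*(I*√5))*(-7 + (7 + 2*(I*√5))))*o + 1012 = (2*(7 + 2*I*√5)*(-7 + (7 + 2*I*√5)))*o + 1012 = (2*(7 + 2*I*√5)*(2*I*√5))*o + 1012 = (4*I*√5*(7 + 2*I*√5))*o + 1012 = 4*I*o*√5*(7 + 2*I*√5) + 1012 = 1012 + 4*I*o*√5*(7 + 2*I*√5))
-(-1412690 + a(-1056, -605)) = -(-1412690 + (1012 - 40*(-1056) + 28*I*(-1056)*√5)) = -(-1412690 + (1012 + 42240 - 29568*I*√5)) = -(-1412690 + (43252 - 29568*I*√5)) = -(-1369438 - 29568*I*√5) = 1369438 + 29568*I*√5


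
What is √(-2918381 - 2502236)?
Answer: I*√5420617 ≈ 2328.2*I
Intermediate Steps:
√(-2918381 - 2502236) = √(-5420617) = I*√5420617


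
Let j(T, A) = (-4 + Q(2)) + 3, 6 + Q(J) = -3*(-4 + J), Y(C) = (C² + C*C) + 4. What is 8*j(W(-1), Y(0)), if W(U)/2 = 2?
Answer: -8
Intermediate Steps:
Y(C) = 4 + 2*C² (Y(C) = (C² + C²) + 4 = 2*C² + 4 = 4 + 2*C²)
W(U) = 4 (W(U) = 2*2 = 4)
Q(J) = 6 - 3*J (Q(J) = -6 - 3*(-4 + J) = -6 + (12 - 3*J) = 6 - 3*J)
j(T, A) = -1 (j(T, A) = (-4 + (6 - 3*2)) + 3 = (-4 + (6 - 6)) + 3 = (-4 + 0) + 3 = -4 + 3 = -1)
8*j(W(-1), Y(0)) = 8*(-1) = -8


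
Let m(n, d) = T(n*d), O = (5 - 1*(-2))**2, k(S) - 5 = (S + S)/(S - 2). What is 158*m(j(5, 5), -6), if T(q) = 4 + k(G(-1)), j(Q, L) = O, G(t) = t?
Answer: 4582/3 ≈ 1527.3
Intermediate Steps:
k(S) = 5 + 2*S/(-2 + S) (k(S) = 5 + (S + S)/(S - 2) = 5 + (2*S)/(-2 + S) = 5 + 2*S/(-2 + S))
O = 49 (O = (5 + 2)**2 = 7**2 = 49)
j(Q, L) = 49
T(q) = 29/3 (T(q) = 4 + (-10 + 7*(-1))/(-2 - 1) = 4 + (-10 - 7)/(-3) = 4 - 1/3*(-17) = 4 + 17/3 = 29/3)
m(n, d) = 29/3
158*m(j(5, 5), -6) = 158*(29/3) = 4582/3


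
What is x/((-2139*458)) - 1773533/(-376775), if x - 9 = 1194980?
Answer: 1287220905371/369112150050 ≈ 3.4873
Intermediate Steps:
x = 1194989 (x = 9 + 1194980 = 1194989)
x/((-2139*458)) - 1773533/(-376775) = 1194989/((-2139*458)) - 1773533/(-376775) = 1194989/(-979662) - 1773533*(-1/376775) = 1194989*(-1/979662) + 1773533/376775 = -1194989/979662 + 1773533/376775 = 1287220905371/369112150050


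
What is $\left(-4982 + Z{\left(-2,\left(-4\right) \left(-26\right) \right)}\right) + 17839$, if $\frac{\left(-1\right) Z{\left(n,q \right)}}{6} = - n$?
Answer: $12845$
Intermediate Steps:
$Z{\left(n,q \right)} = 6 n$ ($Z{\left(n,q \right)} = - 6 \left(- n\right) = 6 n$)
$\left(-4982 + Z{\left(-2,\left(-4\right) \left(-26\right) \right)}\right) + 17839 = \left(-4982 + 6 \left(-2\right)\right) + 17839 = \left(-4982 - 12\right) + 17839 = -4994 + 17839 = 12845$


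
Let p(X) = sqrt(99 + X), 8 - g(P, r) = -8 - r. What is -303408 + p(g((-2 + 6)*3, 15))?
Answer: -303408 + sqrt(130) ≈ -3.0340e+5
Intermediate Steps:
g(P, r) = 16 + r (g(P, r) = 8 - (-8 - r) = 8 + (8 + r) = 16 + r)
-303408 + p(g((-2 + 6)*3, 15)) = -303408 + sqrt(99 + (16 + 15)) = -303408 + sqrt(99 + 31) = -303408 + sqrt(130)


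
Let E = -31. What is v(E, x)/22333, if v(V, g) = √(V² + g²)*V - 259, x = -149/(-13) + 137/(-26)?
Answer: -259/22333 - 31*√675557/580658 ≈ -0.055478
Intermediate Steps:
x = 161/26 (x = -149*(-1/13) + 137*(-1/26) = 149/13 - 137/26 = 161/26 ≈ 6.1923)
v(V, g) = -259 + V*√(V² + g²) (v(V, g) = V*√(V² + g²) - 259 = -259 + V*√(V² + g²))
v(E, x)/22333 = (-259 - 31*√((-31)² + (161/26)²))/22333 = (-259 - 31*√(961 + 25921/676))*(1/22333) = (-259 - 31*√675557/26)*(1/22333) = -259/22333 - 31*√675557/580658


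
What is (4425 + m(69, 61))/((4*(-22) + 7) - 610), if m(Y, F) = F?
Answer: -4486/691 ≈ -6.4920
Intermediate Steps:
(4425 + m(69, 61))/((4*(-22) + 7) - 610) = (4425 + 61)/((4*(-22) + 7) - 610) = 4486/((-88 + 7) - 610) = 4486/(-81 - 610) = 4486/(-691) = 4486*(-1/691) = -4486/691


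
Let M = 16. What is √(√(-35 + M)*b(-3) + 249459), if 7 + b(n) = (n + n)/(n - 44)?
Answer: √(551054931 - 15181*I*√19)/47 ≈ 499.46 - 0.029988*I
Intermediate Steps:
b(n) = -7 + 2*n/(-44 + n) (b(n) = -7 + (n + n)/(n - 44) = -7 + (2*n)/(-44 + n) = -7 + 2*n/(-44 + n))
√(√(-35 + M)*b(-3) + 249459) = √(√(-35 + 16)*((308 - 5*(-3))/(-44 - 3)) + 249459) = √(√(-19)*((308 + 15)/(-47)) + 249459) = √((I*√19)*(-1/47*323) + 249459) = √((I*√19)*(-323/47) + 249459) = √(-323*I*√19/47 + 249459) = √(249459 - 323*I*√19/47)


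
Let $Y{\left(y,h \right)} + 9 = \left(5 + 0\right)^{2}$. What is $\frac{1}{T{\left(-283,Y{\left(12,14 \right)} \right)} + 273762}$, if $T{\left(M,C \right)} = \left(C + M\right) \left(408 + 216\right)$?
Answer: $\frac{1}{107154} \approx 9.3324 \cdot 10^{-6}$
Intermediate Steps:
$Y{\left(y,h \right)} = 16$ ($Y{\left(y,h \right)} = -9 + \left(5 + 0\right)^{2} = -9 + 5^{2} = -9 + 25 = 16$)
$T{\left(M,C \right)} = 624 C + 624 M$ ($T{\left(M,C \right)} = \left(C + M\right) 624 = 624 C + 624 M$)
$\frac{1}{T{\left(-283,Y{\left(12,14 \right)} \right)} + 273762} = \frac{1}{\left(624 \cdot 16 + 624 \left(-283\right)\right) + 273762} = \frac{1}{\left(9984 - 176592\right) + 273762} = \frac{1}{-166608 + 273762} = \frac{1}{107154}$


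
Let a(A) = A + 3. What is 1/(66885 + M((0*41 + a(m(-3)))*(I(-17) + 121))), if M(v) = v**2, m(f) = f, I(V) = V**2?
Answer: 1/66885 ≈ 1.4951e-5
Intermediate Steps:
a(A) = 3 + A
1/(66885 + M((0*41 + a(m(-3)))*(I(-17) + 121))) = 1/(66885 + ((0*41 + (3 - 3))*((-17)**2 + 121))**2) = 1/(66885 + ((0 + 0)*(289 + 121))**2) = 1/(66885 + (0*410)**2) = 1/(66885 + 0**2) = 1/(66885 + 0) = 1/66885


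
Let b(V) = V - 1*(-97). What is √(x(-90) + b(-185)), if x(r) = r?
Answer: I*√178 ≈ 13.342*I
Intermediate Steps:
b(V) = 97 + V (b(V) = V + 97 = 97 + V)
√(x(-90) + b(-185)) = √(-90 + (97 - 185)) = √(-90 - 88) = √(-178) = I*√178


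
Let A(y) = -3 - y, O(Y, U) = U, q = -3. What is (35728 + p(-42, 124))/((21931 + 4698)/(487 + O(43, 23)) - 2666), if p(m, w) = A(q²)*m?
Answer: -2639760/190433 ≈ -13.862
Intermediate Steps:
p(m, w) = -12*m (p(m, w) = (-3 - 1*(-3)²)*m = (-3 - 1*9)*m = (-3 - 9)*m = -12*m)
(35728 + p(-42, 124))/((21931 + 4698)/(487 + O(43, 23)) - 2666) = (35728 - 12*(-42))/((21931 + 4698)/(487 + 23) - 2666) = (35728 + 504)/(26629/510 - 2666) = 36232/(26629*(1/510) - 2666) = 36232/(26629/510 - 2666) = 36232/(-1333031/510) = 36232*(-510/1333031) = -2639760/190433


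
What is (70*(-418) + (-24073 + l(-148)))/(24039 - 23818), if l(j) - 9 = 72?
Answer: -53252/221 ≈ -240.96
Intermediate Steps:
l(j) = 81 (l(j) = 9 + 72 = 81)
(70*(-418) + (-24073 + l(-148)))/(24039 - 23818) = (70*(-418) + (-24073 + 81))/(24039 - 23818) = (-29260 - 23992)/221 = -53252*1/221 = -53252/221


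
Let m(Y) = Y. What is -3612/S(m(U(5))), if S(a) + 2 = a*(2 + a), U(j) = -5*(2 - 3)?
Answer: -1204/11 ≈ -109.45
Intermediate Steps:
U(j) = 5 (U(j) = -5*(-1) = 5)
S(a) = -2 + a*(2 + a)
-3612/S(m(U(5))) = -3612/(-2 + 5² + 2*5) = -3612/(-2 + 25 + 10) = -3612/33 = -3612*1/33 = -1204/11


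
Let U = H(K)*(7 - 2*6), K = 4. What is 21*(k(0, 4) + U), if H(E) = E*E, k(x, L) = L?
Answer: -1596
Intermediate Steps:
H(E) = E²
U = -80 (U = 4²*(7 - 2*6) = 16*(7 - 12) = 16*(-5) = -80)
21*(k(0, 4) + U) = 21*(4 - 80) = 21*(-76) = -1596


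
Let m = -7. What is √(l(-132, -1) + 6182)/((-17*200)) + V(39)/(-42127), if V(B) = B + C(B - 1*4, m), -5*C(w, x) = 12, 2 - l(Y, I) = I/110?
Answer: -183/210635 - √74826510/374000 ≈ -0.023998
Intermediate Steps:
l(Y, I) = 2 - I/110
C(w, x) = -12/5 (C(w, x) = -⅕*12 = -12/5)
V(B) = -12/5 + B (V(B) = B - 12/5 = -12/5 + B)
√(l(-132, -1) + 6182)/((-17*200)) + V(39)/(-42127) = √((2 - 1/110*(-1)) + 6182)/((-17*200)) + (-12/5 + 39)/(-42127) = √((2 + 1/110) + 6182)/(-3400) + (183/5)*(-1/42127) = √(221/110 + 6182)*(-1/3400) - 183/210635 = √(680241/110)*(-1/3400) - 183/210635 = (√74826510/110)*(-1/3400) - 183/210635 = -√74826510/374000 - 183/210635 = -183/210635 - √74826510/374000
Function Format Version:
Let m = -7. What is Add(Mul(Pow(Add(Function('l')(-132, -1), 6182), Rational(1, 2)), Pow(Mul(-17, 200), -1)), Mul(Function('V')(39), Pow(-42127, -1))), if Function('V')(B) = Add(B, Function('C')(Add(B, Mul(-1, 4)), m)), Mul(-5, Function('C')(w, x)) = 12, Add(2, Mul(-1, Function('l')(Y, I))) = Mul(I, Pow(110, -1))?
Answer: Add(Rational(-183, 210635), Mul(Rational(-1, 374000), Pow(74826510, Rational(1, 2)))) ≈ -0.023998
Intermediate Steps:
Function('l')(Y, I) = Add(2, Mul(Rational(-1, 110), I)) (Function('l')(Y, I) = Add(2, Mul(-1, Mul(I, Pow(110, -1)))) = Add(2, Mul(-1, Mul(I, Rational(1, 110)))) = Add(2, Mul(-1, Mul(Rational(1, 110), I))) = Add(2, Mul(Rational(-1, 110), I)))
Function('C')(w, x) = Rational(-12, 5) (Function('C')(w, x) = Mul(Rational(-1, 5), 12) = Rational(-12, 5))
Function('V')(B) = Add(Rational(-12, 5), B) (Function('V')(B) = Add(B, Rational(-12, 5)) = Add(Rational(-12, 5), B))
Add(Mul(Pow(Add(Function('l')(-132, -1), 6182), Rational(1, 2)), Pow(Mul(-17, 200), -1)), Mul(Function('V')(39), Pow(-42127, -1))) = Add(Mul(Pow(Add(Add(2, Mul(Rational(-1, 110), -1)), 6182), Rational(1, 2)), Pow(Mul(-17, 200), -1)), Mul(Add(Rational(-12, 5), 39), Pow(-42127, -1))) = Add(Mul(Pow(Add(Add(2, Rational(1, 110)), 6182), Rational(1, 2)), Pow(-3400, -1)), Mul(Rational(183, 5), Rational(-1, 42127))) = Add(Mul(Pow(Add(Rational(221, 110), 6182), Rational(1, 2)), Rational(-1, 3400)), Rational(-183, 210635)) = Add(Mul(Pow(Rational(680241, 110), Rational(1, 2)), Rational(-1, 3400)), Rational(-183, 210635)) = Add(Mul(Mul(Rational(1, 110), Pow(74826510, Rational(1, 2))), Rational(-1, 3400)), Rational(-183, 210635)) = Add(Mul(Rational(-1, 374000), Pow(74826510, Rational(1, 2))), Rational(-183, 210635)) = Add(Rational(-183, 210635), Mul(Rational(-1, 374000), Pow(74826510, Rational(1, 2))))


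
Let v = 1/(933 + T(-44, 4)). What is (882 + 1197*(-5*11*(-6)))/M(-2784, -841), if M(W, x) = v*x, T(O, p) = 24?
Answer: -13064436/29 ≈ -4.5050e+5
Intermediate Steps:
v = 1/957 (v = 1/(933 + 24) = 1/957 ≈ 0.0010449)
M(W, x) = x/957
(882 + 1197*(-5*11*(-6)))/M(-2784, -841) = (882 + 1197*(-5*11*(-6)))/(((1/957)*(-841))) = (882 + 1197*(-55*(-6)))/(-29/33) = (882 + 1197*330)*(-33/29) = (882 + 395010)*(-33/29) = 395892*(-33/29) = -13064436/29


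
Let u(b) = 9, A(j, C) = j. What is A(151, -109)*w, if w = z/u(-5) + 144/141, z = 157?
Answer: 1179461/423 ≈ 2788.3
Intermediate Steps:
w = 7811/423 (w = 157/9 + 144/141 = 157*(⅑) + 144*(1/141) = 157/9 + 48/47 = 7811/423 ≈ 18.466)
A(151, -109)*w = 151*(7811/423) = 1179461/423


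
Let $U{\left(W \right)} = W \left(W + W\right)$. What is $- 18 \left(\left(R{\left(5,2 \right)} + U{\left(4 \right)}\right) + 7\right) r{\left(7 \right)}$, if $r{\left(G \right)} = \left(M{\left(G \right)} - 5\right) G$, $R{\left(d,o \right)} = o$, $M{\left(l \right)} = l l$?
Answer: $-227304$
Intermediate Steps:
$M{\left(l \right)} = l^{2}$
$U{\left(W \right)} = 2 W^{2}$ ($U{\left(W \right)} = W 2 W = 2 W^{2}$)
$r{\left(G \right)} = G \left(-5 + G^{2}\right)$ ($r{\left(G \right)} = \left(G^{2} - 5\right) G = \left(-5 + G^{2}\right) G = G \left(-5 + G^{2}\right)$)
$- 18 \left(\left(R{\left(5,2 \right)} + U{\left(4 \right)}\right) + 7\right) r{\left(7 \right)} = - 18 \left(\left(2 + 2 \cdot 4^{2}\right) + 7\right) 7 \left(-5 + 7^{2}\right) = - 18 \left(\left(2 + 2 \cdot 16\right) + 7\right) 7 \left(-5 + 49\right) = - 18 \left(\left(2 + 32\right) + 7\right) 7 \cdot 44 = - 18 \left(34 + 7\right) 308 = \left(-18\right) 41 \cdot 308 = \left(-738\right) 308 = -227304$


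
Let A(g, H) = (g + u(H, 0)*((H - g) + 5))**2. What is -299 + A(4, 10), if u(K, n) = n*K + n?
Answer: -283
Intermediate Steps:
u(K, n) = n + K*n (u(K, n) = K*n + n = n + K*n)
A(g, H) = g**2 (A(g, H) = (g + (0*(1 + H))*((H - g) + 5))**2 = (g + 0*(5 + H - g))**2 = (g + 0)**2 = g**2)
-299 + A(4, 10) = -299 + 4**2 = -299 + 16 = -283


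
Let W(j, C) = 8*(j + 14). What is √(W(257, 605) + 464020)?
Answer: 2*√116547 ≈ 682.78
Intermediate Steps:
W(j, C) = 112 + 8*j (W(j, C) = 8*(14 + j) = 112 + 8*j)
√(W(257, 605) + 464020) = √((112 + 8*257) + 464020) = √((112 + 2056) + 464020) = √(2168 + 464020) = √466188 = 2*√116547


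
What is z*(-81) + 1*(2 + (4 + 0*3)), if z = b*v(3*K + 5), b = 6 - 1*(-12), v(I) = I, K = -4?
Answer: 10212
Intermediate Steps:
b = 18 (b = 6 + 12 = 18)
z = -126 (z = 18*(3*(-4) + 5) = 18*(-12 + 5) = 18*(-7) = -126)
z*(-81) + 1*(2 + (4 + 0*3)) = -126*(-81) + 1*(2 + (4 + 0*3)) = 10206 + 1*(2 + (4 + 0)) = 10206 + 1*(2 + 4) = 10206 + 1*6 = 10206 + 6 = 10212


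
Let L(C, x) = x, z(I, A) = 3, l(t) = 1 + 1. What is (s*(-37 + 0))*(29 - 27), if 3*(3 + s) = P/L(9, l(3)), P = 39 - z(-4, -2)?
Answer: -222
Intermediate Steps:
l(t) = 2
P = 36 (P = 39 - 1*3 = 39 - 3 = 36)
s = 3 (s = -3 + (36/2)/3 = -3 + (36*(½))/3 = -3 + (⅓)*18 = -3 + 6 = 3)
(s*(-37 + 0))*(29 - 27) = (3*(-37 + 0))*(29 - 27) = (3*(-37))*2 = -111*2 = -222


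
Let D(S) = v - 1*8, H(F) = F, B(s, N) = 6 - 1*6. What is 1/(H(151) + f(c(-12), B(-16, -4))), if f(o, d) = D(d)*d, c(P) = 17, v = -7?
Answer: 1/151 ≈ 0.0066225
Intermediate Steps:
B(s, N) = 0 (B(s, N) = 6 - 6 = 0)
D(S) = -15 (D(S) = -7 - 1*8 = -7 - 8 = -15)
f(o, d) = -15*d
1/(H(151) + f(c(-12), B(-16, -4))) = 1/(151 - 15*0) = 1/(151 + 0) = 1/151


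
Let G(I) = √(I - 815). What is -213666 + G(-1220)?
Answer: -213666 + I*√2035 ≈ -2.1367e+5 + 45.111*I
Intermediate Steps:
G(I) = √(-815 + I)
-213666 + G(-1220) = -213666 + √(-815 - 1220) = -213666 + √(-2035) = -213666 + I*√2035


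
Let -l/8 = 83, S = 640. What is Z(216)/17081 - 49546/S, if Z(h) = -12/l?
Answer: -35121251399/453671360 ≈ -77.416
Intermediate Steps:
l = -664 (l = -8*83 = -664)
Z(h) = 3/166 (Z(h) = -12/(-664) = -12*(-1/664) = 3/166)
Z(216)/17081 - 49546/S = (3/166)/17081 - 49546/640 = (3/166)*(1/17081) - 49546*1/640 = 3/2835446 - 24773/320 = -35121251399/453671360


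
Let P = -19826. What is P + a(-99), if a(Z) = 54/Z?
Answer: -218092/11 ≈ -19827.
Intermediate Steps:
P + a(-99) = -19826 + 54/(-99) = -19826 + 54*(-1/99) = -19826 - 6/11 = -218092/11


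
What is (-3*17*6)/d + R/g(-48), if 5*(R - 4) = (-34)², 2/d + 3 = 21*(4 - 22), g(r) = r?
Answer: 582881/10 ≈ 58288.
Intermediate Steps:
d = -2/381 (d = 2/(-3 + 21*(4 - 22)) = 2/(-3 + 21*(-18)) = 2/(-3 - 378) = 2/(-381) = 2*(-1/381) = -2/381 ≈ -0.0052493)
R = 1176/5 (R = 4 + (⅕)*(-34)² = 4 + (⅕)*1156 = 4 + 1156/5 = 1176/5 ≈ 235.20)
(-3*17*6)/d + R/g(-48) = (-3*17*6)/(-2/381) + (1176/5)/(-48) = -51*6*(-381/2) + (1176/5)*(-1/48) = -306*(-381/2) - 49/10 = 58293 - 49/10 = 582881/10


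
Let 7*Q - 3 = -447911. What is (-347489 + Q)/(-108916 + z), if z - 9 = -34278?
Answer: 2880331/1002295 ≈ 2.8737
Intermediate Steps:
z = -34269 (z = 9 - 34278 = -34269)
Q = -447908/7 (Q = 3/7 + (1/7)*(-447911) = 3/7 - 447911/7 = -447908/7 ≈ -63987.)
(-347489 + Q)/(-108916 + z) = (-347489 - 447908/7)/(-108916 - 34269) = -2880331/7/(-143185) = -2880331/7*(-1/143185) = 2880331/1002295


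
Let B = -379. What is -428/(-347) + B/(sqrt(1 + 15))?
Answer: -129801/1388 ≈ -93.517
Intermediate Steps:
-428/(-347) + B/(sqrt(1 + 15)) = -428/(-347) - 379/sqrt(1 + 15) = -428*(-1/347) - 379/(sqrt(16)) = 428/347 - 379/4 = -129801/1388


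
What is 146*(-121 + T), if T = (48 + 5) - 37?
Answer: -15330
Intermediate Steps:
T = 16 (T = 53 - 37 = 16)
146*(-121 + T) = 146*(-121 + 16) = 146*(-105) = -15330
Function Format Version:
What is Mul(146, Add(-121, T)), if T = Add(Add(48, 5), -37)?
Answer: -15330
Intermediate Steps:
T = 16 (T = Add(53, -37) = 16)
Mul(146, Add(-121, T)) = Mul(146, Add(-121, 16)) = Mul(146, -105) = -15330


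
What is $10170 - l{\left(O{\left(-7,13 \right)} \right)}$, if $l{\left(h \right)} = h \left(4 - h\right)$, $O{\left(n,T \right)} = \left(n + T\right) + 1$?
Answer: $10191$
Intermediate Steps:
$O{\left(n,T \right)} = 1 + T + n$ ($O{\left(n,T \right)} = \left(T + n\right) + 1 = 1 + T + n$)
$10170 - l{\left(O{\left(-7,13 \right)} \right)} = 10170 - \left(1 + 13 - 7\right) \left(4 - \left(1 + 13 - 7\right)\right) = 10170 - 7 \left(4 - 7\right) = 10170 - 7 \left(-3\right) = 10170 - -21 = 10170 + 21 = 10191$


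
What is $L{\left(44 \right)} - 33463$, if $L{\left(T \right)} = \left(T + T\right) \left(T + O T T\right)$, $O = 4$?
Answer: $651881$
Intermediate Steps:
$L{\left(T \right)} = 2 T \left(T + 4 T^{2}\right)$ ($L{\left(T \right)} = \left(T + T\right) \left(T + 4 T T\right) = 2 T \left(T + 4 T^{2}\right)$)
$L{\left(44 \right)} - 33463 = 44^{2} \left(2 + 8 \cdot 44\right) - 33463 = 1936 \left(2 + 352\right) - 33463 = 1936 \cdot 354 - 33463 = 685344 - 33463 = 651881$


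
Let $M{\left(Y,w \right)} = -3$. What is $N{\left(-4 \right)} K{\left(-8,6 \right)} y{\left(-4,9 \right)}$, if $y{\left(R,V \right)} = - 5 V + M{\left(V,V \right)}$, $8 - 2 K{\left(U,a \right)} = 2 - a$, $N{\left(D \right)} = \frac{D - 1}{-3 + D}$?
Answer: $- \frac{1440}{7} \approx -205.71$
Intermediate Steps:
$N{\left(D \right)} = \frac{-1 + D}{-3 + D}$
$K{\left(U,a \right)} = 3 + \frac{a}{2}$ ($K{\left(U,a \right)} = 4 - \frac{2 - a}{2} = 4 + \left(-1 + \frac{a}{2}\right) = 3 + \frac{a}{2}$)
$y{\left(R,V \right)} = -3 - 5 V$ ($y{\left(R,V \right)} = - 5 V - 3 = -3 - 5 V$)
$N{\left(-4 \right)} K{\left(-8,6 \right)} y{\left(-4,9 \right)} = \frac{-1 - 4}{-3 - 4} \left(3 + \frac{1}{2} \cdot 6\right) \left(-3 - 45\right) = \frac{1}{-7} \left(-5\right) \left(3 + 3\right) \left(-3 - 45\right) = \left(- \frac{1}{7}\right) \left(-5\right) 6 \left(-48\right) = \frac{5}{7} \cdot 6 \left(-48\right) = \frac{30}{7} \left(-48\right) = - \frac{1440}{7}$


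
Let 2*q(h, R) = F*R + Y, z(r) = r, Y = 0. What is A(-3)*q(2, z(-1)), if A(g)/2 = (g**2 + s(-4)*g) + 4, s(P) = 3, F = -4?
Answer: 16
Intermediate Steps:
q(h, R) = -2*R (q(h, R) = (-4*R + 0)/2 = (-4*R)/2 = -2*R)
A(g) = 8 + 2*g**2 + 6*g (A(g) = 2*((g**2 + 3*g) + 4) = 2*(4 + g**2 + 3*g) = 8 + 2*g**2 + 6*g)
A(-3)*q(2, z(-1)) = (8 + 2*(-3)**2 + 6*(-3))*(-2*(-1)) = (8 + 2*9 - 18)*2 = (8 + 18 - 18)*2 = 8*2 = 16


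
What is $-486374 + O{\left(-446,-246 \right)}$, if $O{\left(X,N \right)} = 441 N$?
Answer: $-594860$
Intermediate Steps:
$-486374 + O{\left(-446,-246 \right)} = -486374 + 441 \left(-246\right) = -486374 - 108486 = -594860$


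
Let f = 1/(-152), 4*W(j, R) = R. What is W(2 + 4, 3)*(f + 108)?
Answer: 49245/608 ≈ 80.995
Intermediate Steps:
W(j, R) = R/4
f = -1/152 ≈ -0.0065789
W(2 + 4, 3)*(f + 108) = ((1/4)*3)*(-1/152 + 108) = (3/4)*(16415/152) = 49245/608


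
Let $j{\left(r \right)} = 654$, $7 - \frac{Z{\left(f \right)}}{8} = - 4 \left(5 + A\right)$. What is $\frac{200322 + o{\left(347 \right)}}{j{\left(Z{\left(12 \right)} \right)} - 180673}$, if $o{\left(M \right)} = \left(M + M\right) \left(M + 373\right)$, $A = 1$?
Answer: $- \frac{700002}{180019} \approx -3.8885$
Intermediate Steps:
$Z{\left(f \right)} = 248$ ($Z{\left(f \right)} = 56 - 8 \left(- 4 \left(5 + 1\right)\right) = 56 - 8 \left(\left(-4\right) 6\right) = 56 - -192 = 56 + 192 = 248$)
$o{\left(M \right)} = 2 M \left(373 + M\right)$
$\frac{200322 + o{\left(347 \right)}}{j{\left(Z{\left(12 \right)} \right)} - 180673} = \frac{200322 + 2 \cdot 347 \left(373 + 347\right)}{654 - 180673} = \frac{200322 + 2 \cdot 347 \cdot 720}{-180019} = \left(200322 + 499680\right) \left(- \frac{1}{180019}\right) = 700002 \left(- \frac{1}{180019}\right) = - \frac{700002}{180019}$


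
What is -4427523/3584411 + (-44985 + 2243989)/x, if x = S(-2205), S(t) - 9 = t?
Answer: -1972964241788/1967841639 ≈ -1002.6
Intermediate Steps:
S(t) = 9 + t
x = -2196 (x = 9 - 2205 = -2196)
-4427523/3584411 + (-44985 + 2243989)/x = -4427523/3584411 + (-44985 + 2243989)/(-2196) = -4427523*1/3584411 + 2199004*(-1/2196) = -4427523/3584411 - 549751/549 = -1972964241788/1967841639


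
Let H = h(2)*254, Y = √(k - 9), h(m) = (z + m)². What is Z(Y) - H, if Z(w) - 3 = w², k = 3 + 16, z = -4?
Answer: -1003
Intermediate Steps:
k = 19
h(m) = (-4 + m)²
Y = √10 (Y = √(19 - 9) = √10 ≈ 3.1623)
Z(w) = 3 + w²
H = 1016 (H = (-4 + 2)²*254 = (-2)²*254 = 4*254 = 1016)
Z(Y) - H = (3 + (√10)²) - 1*1016 = (3 + 10) - 1016 = 13 - 1016 = -1003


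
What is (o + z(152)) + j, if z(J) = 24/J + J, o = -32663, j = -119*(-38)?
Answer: -531788/19 ≈ -27989.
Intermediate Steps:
j = 4522
z(J) = J + 24/J
(o + z(152)) + j = (-32663 + (152 + 24/152)) + 4522 = (-32663 + (152 + 24*(1/152))) + 4522 = (-32663 + (152 + 3/19)) + 4522 = (-32663 + 2891/19) + 4522 = -617706/19 + 4522 = -531788/19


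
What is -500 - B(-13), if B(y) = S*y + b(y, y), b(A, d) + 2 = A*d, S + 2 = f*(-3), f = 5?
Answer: -888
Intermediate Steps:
S = -17 (S = -2 + 5*(-3) = -2 - 15 = -17)
b(A, d) = -2 + A*d
B(y) = -2 + y² - 17*y (B(y) = -17*y + (-2 + y*y) = -17*y + (-2 + y²) = -2 + y² - 17*y)
-500 - B(-13) = -500 - (-2 + (-13)² - 17*(-13)) = -500 - (-2 + 169 + 221) = -500 - 1*388 = -500 - 388 = -888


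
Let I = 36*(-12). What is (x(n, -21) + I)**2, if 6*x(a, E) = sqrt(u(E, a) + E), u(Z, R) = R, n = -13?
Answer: (2592 - I*sqrt(34))**2/36 ≈ 1.8662e+5 - 839.66*I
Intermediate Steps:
x(a, E) = sqrt(E + a)/6 (x(a, E) = sqrt(a + E)/6 = sqrt(E + a)/6)
I = -432
(x(n, -21) + I)**2 = (sqrt(-21 - 13)/6 - 432)**2 = (sqrt(-34)/6 - 432)**2 = ((I*sqrt(34))/6 - 432)**2 = (I*sqrt(34)/6 - 432)**2 = (-432 + I*sqrt(34)/6)**2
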